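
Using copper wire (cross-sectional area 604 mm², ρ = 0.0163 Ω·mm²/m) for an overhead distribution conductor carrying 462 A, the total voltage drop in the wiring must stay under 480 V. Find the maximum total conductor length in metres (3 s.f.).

ρ = 0.0163 Ω·mm²/m = 1.63×10^-8 Ω·m
A = 604 mm² = 6.040e-04 m²
L_max = V_max·A/(1·ρI) = (480)(6.040e-04)/(1.63×10^-8×462) = 38500 m

38500 m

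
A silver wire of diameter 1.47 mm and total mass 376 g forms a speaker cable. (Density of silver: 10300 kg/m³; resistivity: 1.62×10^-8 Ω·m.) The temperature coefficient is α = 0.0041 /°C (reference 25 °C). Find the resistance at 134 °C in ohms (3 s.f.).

A = π(d/2)² = π(7.3500e-04 m)² = 1.6972e-06 m²
L = m/(density·A) = 0.376/(10300×1.6972e-06) = 21.51 m
R = ρL/A = (1.62×10^-8)(21.51)/(1.6972e-06) = 0.2053 Ω
R(134 °C) = 0.2053 × (1 + 0.0041×109) = 0.297 Ω

0.297 Ω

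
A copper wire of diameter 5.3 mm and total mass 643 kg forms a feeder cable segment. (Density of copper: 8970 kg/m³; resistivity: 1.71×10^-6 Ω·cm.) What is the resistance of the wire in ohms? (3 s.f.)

ρ = 1.71×10^-6 Ω·cm = 1.71×10^-8 Ω·m
A = π(d/2)² = π(2.6500e-03 m)² = 2.2062e-05 m²
L = m/(density·A) = 643/(8970×2.2062e-05) = 3249 m
R = ρL/A = (1.71×10^-8)(3249)/(2.2062e-05) = 2.52 Ω

2.52 Ω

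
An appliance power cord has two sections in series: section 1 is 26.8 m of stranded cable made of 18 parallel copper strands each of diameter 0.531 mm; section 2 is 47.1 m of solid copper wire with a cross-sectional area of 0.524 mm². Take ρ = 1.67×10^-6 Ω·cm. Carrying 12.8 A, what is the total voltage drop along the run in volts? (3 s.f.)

20.7 V

ρ = 1.67×10^-6 Ω·cm = 1.67×10^-8 Ω·m
Section 1: A_strand = π(2.6550e-04)² = 2.215e-07 m²; R₁ = ρL/(N·A_s) = (1.67×10^-8)(26.8)/(18×2.215e-07) = 0.1123 Ω
Section 2: A = 0.524 mm² = 5.240e-07 m²
R₂ = (1.67×10^-8)(47.1)/(5.240e-07) = 1.501 Ω
R = R₁ + R₂ = 1.613 Ω
V = IR = 12.8 × 1.613 = 20.7 V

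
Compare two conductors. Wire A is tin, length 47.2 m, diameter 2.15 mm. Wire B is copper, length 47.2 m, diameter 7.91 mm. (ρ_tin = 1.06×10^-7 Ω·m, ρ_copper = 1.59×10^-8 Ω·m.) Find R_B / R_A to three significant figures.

0.0111

R ∝ ρL/d², so R_B/R_A = (ρ_B/ρ_A) × (d_A/d_B)²
= (1.59×10^-8/1.06×10^-7) × (2.15/7.91)² = 0.0111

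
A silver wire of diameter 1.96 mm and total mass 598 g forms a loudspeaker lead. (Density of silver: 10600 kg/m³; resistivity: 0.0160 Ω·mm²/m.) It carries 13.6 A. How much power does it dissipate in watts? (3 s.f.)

ρ = 0.0160 Ω·mm²/m = 1.60×10^-8 Ω·m
A = π(d/2)² = π(9.8000e-04 m)² = 3.0172e-06 m²
L = m/(density·A) = 0.598/(10600×3.0172e-06) = 18.7 m
R = ρL/A = (1.60×10^-8)(18.7)/(3.0172e-06) = 0.09915 Ω
P = I²R = (13.6)² × 0.09915 = 18.3 W

18.3 W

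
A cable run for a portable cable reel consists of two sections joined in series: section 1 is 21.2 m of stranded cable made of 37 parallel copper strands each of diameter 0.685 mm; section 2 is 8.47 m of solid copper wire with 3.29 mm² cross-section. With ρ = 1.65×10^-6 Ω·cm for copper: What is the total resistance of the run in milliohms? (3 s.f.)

ρ = 1.65×10^-6 Ω·cm = 1.65×10^-8 Ω·m
Section 1: A_strand = π(3.4250e-04)² = 3.685e-07 m²; R₁ = ρL/(N·A_s) = (1.65×10^-8)(21.2)/(37×3.685e-07) = 0.02565 Ω
Section 2: A = 3.29 mm² = 3.290e-06 m²
R₂ = (1.65×10^-8)(8.47)/(3.290e-06) = 0.04248 Ω
R = R₁ + R₂ = 68.1 mΩ

68.1 mΩ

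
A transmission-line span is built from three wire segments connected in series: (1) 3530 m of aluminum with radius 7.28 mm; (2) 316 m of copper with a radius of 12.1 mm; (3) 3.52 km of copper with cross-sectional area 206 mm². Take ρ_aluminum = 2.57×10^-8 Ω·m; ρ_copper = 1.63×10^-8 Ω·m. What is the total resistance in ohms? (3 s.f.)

0.835 Ω

Seg 1: A = πr² = π(7.2800e-03 m)² = 1.665e-04 m²
R_1 = (2.57×10^-8)(3530)/(1.665e-04) = 0.5449 Ω
Seg 2: A = πr² = π(1.2100e-02 m)² = 4.600e-04 m²
R_2 = (1.63×10^-8)(316)/(4.600e-04) = 0.0112 Ω
Seg 3: A = 206 mm² = 2.060e-04 m²
R_3 = (1.63×10^-8)(3520)/(2.060e-04) = 0.2785 Ω
R_total = R_1 + R_2 + R_3 = 0.835 Ω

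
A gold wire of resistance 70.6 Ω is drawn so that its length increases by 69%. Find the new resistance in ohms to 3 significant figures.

k = 1 + 69/100 = 1.69; volume constant ⇒ A' = A/k, so R' = k²R.
R' = 2.856 × 70.6 = 202 Ω

202 Ω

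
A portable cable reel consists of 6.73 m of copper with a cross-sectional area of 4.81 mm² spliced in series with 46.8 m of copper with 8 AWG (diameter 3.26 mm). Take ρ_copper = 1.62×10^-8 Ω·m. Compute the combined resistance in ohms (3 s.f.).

0.113 Ω

Segment 1: A = 4.81 mm² = 4.810e-06 m²
R₁ = ρL/A = (1.62×10^-8)(6.73)/(4.810e-06) = 0.02267 Ω
Segment 2: A = π(3.26/2 mm)² = π(1.6300e-03 m)² = 8.347e-06 m²
R₂ = (1.62×10^-8)(46.8)/(8.347e-06) = 0.09083 Ω
R = R₁ + R₂ = 0.113 Ω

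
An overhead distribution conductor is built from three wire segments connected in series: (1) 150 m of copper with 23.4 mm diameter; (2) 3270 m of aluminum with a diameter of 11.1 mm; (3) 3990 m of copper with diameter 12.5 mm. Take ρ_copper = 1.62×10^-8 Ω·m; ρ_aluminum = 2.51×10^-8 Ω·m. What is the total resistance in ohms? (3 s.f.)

Seg 1: A = π(d/2)² = π(1.1700e-02 m)² = 4.301e-04 m²
R_1 = (1.62×10^-8)(150)/(4.301e-04) = 0.00565 Ω
Seg 2: A = π(d/2)² = π(5.5500e-03 m)² = 9.677e-05 m²
R_2 = (2.51×10^-8)(3270)/(9.677e-05) = 0.8482 Ω
Seg 3: A = π(d/2)² = π(6.2500e-03 m)² = 1.227e-04 m²
R_3 = (1.62×10^-8)(3990)/(1.227e-04) = 0.5267 Ω
R_total = R_1 + R_2 + R_3 = 1.38 Ω

1.38 Ω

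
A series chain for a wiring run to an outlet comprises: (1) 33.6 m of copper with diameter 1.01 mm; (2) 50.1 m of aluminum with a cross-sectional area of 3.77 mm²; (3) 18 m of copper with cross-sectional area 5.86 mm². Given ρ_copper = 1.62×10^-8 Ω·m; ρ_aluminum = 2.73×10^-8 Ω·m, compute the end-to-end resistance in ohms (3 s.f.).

Seg 1: A = π(d/2)² = π(5.0500e-04 m)² = 8.012e-07 m²
R_1 = (1.62×10^-8)(33.6)/(8.012e-07) = 0.6794 Ω
Seg 2: A = 3.77 mm² = 3.770e-06 m²
R_2 = (2.73×10^-8)(50.1)/(3.770e-06) = 0.3628 Ω
Seg 3: A = 5.86 mm² = 5.860e-06 m²
R_3 = (1.62×10^-8)(18)/(5.860e-06) = 0.04976 Ω
R_total = R_1 + R_2 + R_3 = 1.09 Ω

1.09 Ω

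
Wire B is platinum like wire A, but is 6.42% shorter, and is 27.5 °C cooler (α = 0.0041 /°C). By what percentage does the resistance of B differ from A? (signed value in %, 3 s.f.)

R ∝ ρL/d² with ρ ∝ (1+αΔT), so R_B/R_A = (1 − 6.42/100) × (1 − 0.0041×27.5)
= 0.9358 × 0.8872 = 0.8303
(R_B − R_A)/R_A = 0.8303 − 1 = -17.0%

-17.0%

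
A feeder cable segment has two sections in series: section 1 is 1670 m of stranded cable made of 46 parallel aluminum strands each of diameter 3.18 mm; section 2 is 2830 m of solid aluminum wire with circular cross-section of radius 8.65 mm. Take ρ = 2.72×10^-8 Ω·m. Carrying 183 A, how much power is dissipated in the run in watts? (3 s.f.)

Section 1: A_strand = π(1.5900e-03)² = 7.942e-06 m²; R₁ = ρL/(N·A_s) = (2.72×10^-8)(1670)/(46×7.942e-06) = 0.1243 Ω
Section 2: A = πr² = π(8.6500e-03 m)² = 2.351e-04 m²
R₂ = (2.72×10^-8)(2830)/(2.351e-04) = 0.3275 Ω
R = R₁ + R₂ = 0.4518 Ω
P = I²R = (183)² × 0.4518 = 15100 W

15100 W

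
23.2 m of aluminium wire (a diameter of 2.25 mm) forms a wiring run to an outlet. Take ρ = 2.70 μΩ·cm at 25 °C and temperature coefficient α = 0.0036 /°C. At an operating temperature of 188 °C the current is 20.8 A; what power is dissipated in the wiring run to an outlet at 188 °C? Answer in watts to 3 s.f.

108 W

ρ = 2.70 μΩ·cm = 2.70×10^-8 Ω·m
A = π(d/2)² = π(1.1250e-03 m)² = 3.976e-06 m²
R₍25₎ = ρL/A = (2.70×10^-8)(23.2)/(3.976e-06) = 0.1575 Ω
R₍188₎ = R₍25₎(1 + αΔT) = 0.1575 × (1 + 0.0036×163) = 0.25 Ω
P = I²R = (20.8)² × 0.25 = 108 W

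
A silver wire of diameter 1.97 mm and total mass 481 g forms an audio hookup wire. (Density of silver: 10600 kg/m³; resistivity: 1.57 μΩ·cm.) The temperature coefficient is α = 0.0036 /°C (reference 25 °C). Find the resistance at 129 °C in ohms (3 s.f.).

ρ = 1.57 μΩ·cm = 1.57×10^-8 Ω·m
A = π(d/2)² = π(9.8500e-04 m)² = 3.0481e-06 m²
L = m/(density·A) = 0.481/(10600×3.0481e-06) = 14.89 m
R = ρL/A = (1.57×10^-8)(14.89)/(3.0481e-06) = 0.07668 Ω
R(129 °C) = 0.07668 × (1 + 0.0036×104) = 0.105 Ω

0.105 Ω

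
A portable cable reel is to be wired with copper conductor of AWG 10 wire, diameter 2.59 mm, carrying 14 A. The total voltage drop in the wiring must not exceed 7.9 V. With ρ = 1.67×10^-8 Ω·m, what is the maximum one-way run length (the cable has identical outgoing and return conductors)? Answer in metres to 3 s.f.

A = π(2.59/2 mm)² = π(1.2950e-03 m)² = 5.269e-06 m²
L_max = V_max·A/(2·ρI) = (7.9)(5.269e-06)/(2×1.67×10^-8×14) = 89.0 m

89.0 m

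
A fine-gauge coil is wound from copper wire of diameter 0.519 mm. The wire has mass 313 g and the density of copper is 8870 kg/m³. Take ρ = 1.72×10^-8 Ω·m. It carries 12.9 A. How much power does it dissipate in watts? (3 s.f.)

A = π(d/2)² = π(2.5950e-04 m)² = 2.1156e-07 m²
L = m/(density·A) = 0.313/(8870×2.1156e-07) = 166.8 m
R = ρL/A = (1.72×10^-8)(166.8)/(2.1156e-07) = 13.56 Ω
P = I²R = (12.9)² × 13.56 = 2260 W

2260 W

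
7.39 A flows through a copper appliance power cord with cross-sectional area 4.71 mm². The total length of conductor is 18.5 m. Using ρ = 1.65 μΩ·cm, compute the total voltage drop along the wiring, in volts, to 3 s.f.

ρ = 1.65 μΩ·cm = 1.65×10^-8 Ω·m
A = 4.71 mm² = 4.710e-06 m²
R = ρL/A = (1.65×10^-8)(18.5)/(4.710e-06) = 0.06481 Ω
V = IR = 7.39 × 0.06481 = 0.479 V

0.479 V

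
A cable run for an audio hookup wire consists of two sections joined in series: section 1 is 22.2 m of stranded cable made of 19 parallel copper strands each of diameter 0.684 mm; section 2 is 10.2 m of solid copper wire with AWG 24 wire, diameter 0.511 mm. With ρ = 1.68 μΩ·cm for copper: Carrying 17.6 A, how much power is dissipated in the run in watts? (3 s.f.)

275 W

ρ = 1.68 μΩ·cm = 1.68×10^-8 Ω·m
Section 1: A_strand = π(3.4200e-04)² = 3.675e-07 m²; R₁ = ρL/(N·A_s) = (1.68×10^-8)(22.2)/(19×3.675e-07) = 0.05342 Ω
Section 2: A = π(0.511/2 mm)² = π(2.5550e-04 m)² = 2.051e-07 m²
R₂ = (1.68×10^-8)(10.2)/(2.051e-07) = 0.8356 Ω
R = R₁ + R₂ = 0.889 Ω
P = I²R = (17.6)² × 0.889 = 275 W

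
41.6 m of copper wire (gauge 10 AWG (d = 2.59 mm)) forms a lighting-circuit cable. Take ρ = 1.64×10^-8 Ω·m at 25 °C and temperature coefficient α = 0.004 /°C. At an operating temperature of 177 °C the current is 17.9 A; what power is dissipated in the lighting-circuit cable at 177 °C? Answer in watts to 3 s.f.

66.7 W

A = π(2.59/2 mm)² = π(1.2950e-03 m)² = 5.269e-06 m²
R₍25₎ = ρL/A = (1.64×10^-8)(41.6)/(5.269e-06) = 0.1295 Ω
R₍177₎ = R₍25₎(1 + αΔT) = 0.1295 × (1 + 0.004×152) = 0.2082 Ω
P = I²R = (17.9)² × 0.2082 = 66.7 W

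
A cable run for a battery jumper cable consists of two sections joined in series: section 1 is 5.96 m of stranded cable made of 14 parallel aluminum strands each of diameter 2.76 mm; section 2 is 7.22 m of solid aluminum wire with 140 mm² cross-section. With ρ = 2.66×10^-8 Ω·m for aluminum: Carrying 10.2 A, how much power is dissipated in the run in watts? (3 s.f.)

0.340 W

Section 1: A_strand = π(1.3800e-03)² = 5.983e-06 m²; R₁ = ρL/(N·A_s) = (2.66×10^-8)(5.96)/(14×5.983e-06) = 0.001893 Ω
Section 2: A = 140 mm² = 1.400e-04 m²
R₂ = (2.66×10^-8)(7.22)/(1.400e-04) = 0.001372 Ω
R = R₁ + R₂ = 0.003265 Ω
P = I²R = (10.2)² × 0.003265 = 0.340 W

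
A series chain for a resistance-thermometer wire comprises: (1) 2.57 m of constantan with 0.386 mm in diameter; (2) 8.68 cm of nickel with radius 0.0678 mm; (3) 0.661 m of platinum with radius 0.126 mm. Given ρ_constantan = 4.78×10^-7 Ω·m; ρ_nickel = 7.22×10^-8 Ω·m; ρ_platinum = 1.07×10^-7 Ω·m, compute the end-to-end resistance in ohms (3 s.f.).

Seg 1: A = π(d/2)² = π(1.9300e-04 m)² = 1.170e-07 m²
R_1 = (4.78×10^-7)(2.57)/(1.170e-07) = 10.5 Ω
Seg 2: A = πr² = π(6.7800e-05 m)² = 1.444e-08 m²
R_2 = (7.22×10^-8)(0.0868)/(1.444e-08) = 0.434 Ω
Seg 3: A = πr² = π(1.2600e-04 m)² = 4.988e-08 m²
R_3 = (1.07×10^-7)(0.661)/(4.988e-08) = 1.418 Ω
R_total = R_1 + R_2 + R_3 = 12.3 Ω

12.3 Ω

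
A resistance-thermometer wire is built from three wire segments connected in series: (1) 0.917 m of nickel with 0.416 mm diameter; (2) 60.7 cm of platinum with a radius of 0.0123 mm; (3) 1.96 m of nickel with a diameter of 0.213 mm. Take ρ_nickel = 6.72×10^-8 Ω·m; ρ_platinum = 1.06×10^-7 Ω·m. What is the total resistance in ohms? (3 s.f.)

Seg 1: A = π(d/2)² = π(2.0800e-04 m)² = 1.359e-07 m²
R_1 = (6.72×10^-8)(0.917)/(1.359e-07) = 0.4534 Ω
Seg 2: A = πr² = π(1.2300e-05 m)² = 4.753e-10 m²
R_2 = (1.06×10^-7)(0.607)/(4.753e-10) = 135.4 Ω
Seg 3: A = π(d/2)² = π(1.0650e-04 m)² = 3.563e-08 m²
R_3 = (6.72×10^-8)(1.96)/(3.563e-08) = 3.696 Ω
R_total = R_1 + R_2 + R_3 = 140 Ω

140 Ω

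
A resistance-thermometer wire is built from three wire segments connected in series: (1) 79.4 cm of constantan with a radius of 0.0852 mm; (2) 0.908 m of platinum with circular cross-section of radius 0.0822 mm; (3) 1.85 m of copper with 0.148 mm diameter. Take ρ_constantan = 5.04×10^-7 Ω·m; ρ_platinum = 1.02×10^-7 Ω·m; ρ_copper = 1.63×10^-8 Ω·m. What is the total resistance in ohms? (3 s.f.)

23.7 Ω

Seg 1: A = πr² = π(8.5200e-05 m)² = 2.280e-08 m²
R_1 = (5.04×10^-7)(0.794)/(2.280e-08) = 17.55 Ω
Seg 2: A = πr² = π(8.2200e-05 m)² = 2.123e-08 m²
R_2 = (1.02×10^-7)(0.908)/(2.123e-08) = 4.363 Ω
Seg 3: A = π(d/2)² = π(7.4000e-05 m)² = 1.720e-08 m²
R_3 = (1.63×10^-8)(1.85)/(1.720e-08) = 1.753 Ω
R_total = R_1 + R_2 + R_3 = 23.7 Ω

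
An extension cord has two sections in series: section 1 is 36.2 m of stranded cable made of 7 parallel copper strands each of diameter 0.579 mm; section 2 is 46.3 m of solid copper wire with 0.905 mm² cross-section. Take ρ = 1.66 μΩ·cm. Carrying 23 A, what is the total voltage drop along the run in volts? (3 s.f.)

27.0 V

ρ = 1.66 μΩ·cm = 1.66×10^-8 Ω·m
Section 1: A_strand = π(2.8950e-04)² = 2.633e-07 m²; R₁ = ρL/(N·A_s) = (1.66×10^-8)(36.2)/(7×2.633e-07) = 0.326 Ω
Section 2: A = 0.905 mm² = 9.050e-07 m²
R₂ = (1.66×10^-8)(46.3)/(9.050e-07) = 0.8493 Ω
R = R₁ + R₂ = 1.175 Ω
V = IR = 23 × 1.175 = 27.0 V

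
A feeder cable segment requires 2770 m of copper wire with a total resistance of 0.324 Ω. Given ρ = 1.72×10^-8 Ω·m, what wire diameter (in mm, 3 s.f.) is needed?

13.7 mm

A = ρL/R = (1.72×10^-8)(2770)/(0.324) = 1.470e-04 m²
d = 2√(A/π) = 1.368e-02 m = 13.7 mm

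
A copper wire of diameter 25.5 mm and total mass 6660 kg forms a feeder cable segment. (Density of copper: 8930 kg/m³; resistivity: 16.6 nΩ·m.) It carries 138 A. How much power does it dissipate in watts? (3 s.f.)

904 W

ρ = 16.6 nΩ·m = 1.66×10^-8 Ω·m
A = π(d/2)² = π(1.2750e-02 m)² = 5.1071e-04 m²
L = m/(density·A) = 6660/(8930×5.1071e-04) = 1460 m
R = ρL/A = (1.66×10^-8)(1460)/(5.1071e-04) = 0.04747 Ω
P = I²R = (138)² × 0.04747 = 904 W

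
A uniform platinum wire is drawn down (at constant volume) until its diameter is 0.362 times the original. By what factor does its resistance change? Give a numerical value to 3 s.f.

58.2

Volume constant ⇒ L' = L/r² with r = 0.362. R' = ρL'/A' = ρ(L/r²)/(πr²d₀²/4) = R/r⁴.
Factor = 58.2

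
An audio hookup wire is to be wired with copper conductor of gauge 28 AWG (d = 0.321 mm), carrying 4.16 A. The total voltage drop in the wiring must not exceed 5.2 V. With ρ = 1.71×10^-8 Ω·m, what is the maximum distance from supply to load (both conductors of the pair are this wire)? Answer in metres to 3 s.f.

A = π(0.321/2 mm)² = π(1.6050e-04 m)² = 8.093e-08 m²
L_max = V_max·A/(2·ρI) = (5.2)(8.093e-08)/(2×1.71×10^-8×4.16) = 2.96 m

2.96 m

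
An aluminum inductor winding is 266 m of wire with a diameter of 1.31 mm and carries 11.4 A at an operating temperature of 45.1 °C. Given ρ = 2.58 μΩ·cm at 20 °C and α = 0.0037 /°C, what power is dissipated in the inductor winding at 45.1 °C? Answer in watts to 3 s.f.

ρ = 2.58 μΩ·cm = 2.58×10^-8 Ω·m
A = π(d/2)² = π(6.5500e-04 m)² = 1.348e-06 m²
R₍20₎ = ρL/A = (2.58×10^-8)(266)/(1.348e-06) = 5.092 Ω
R₍45.1₎ = R₍20₎(1 + αΔT) = 5.092 × (1 + 0.0037×25.1) = 5.565 Ω
P = I²R = (11.4)² × 5.565 = 723 W

723 W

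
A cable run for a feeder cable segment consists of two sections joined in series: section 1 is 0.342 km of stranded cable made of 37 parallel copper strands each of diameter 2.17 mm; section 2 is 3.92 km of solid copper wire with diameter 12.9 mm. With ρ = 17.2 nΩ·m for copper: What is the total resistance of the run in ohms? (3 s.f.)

ρ = 17.2 nΩ·m = 1.72×10^-8 Ω·m
Section 1: A_strand = π(1.0850e-03)² = 3.698e-06 m²; R₁ = ρL/(N·A_s) = (1.72×10^-8)(342)/(37×3.698e-06) = 0.04299 Ω
Section 2: A = π(d/2)² = π(6.4500e-03 m)² = 1.307e-04 m²
R₂ = (1.72×10^-8)(3920)/(1.307e-04) = 0.5159 Ω
R = R₁ + R₂ = 0.559 Ω

0.559 Ω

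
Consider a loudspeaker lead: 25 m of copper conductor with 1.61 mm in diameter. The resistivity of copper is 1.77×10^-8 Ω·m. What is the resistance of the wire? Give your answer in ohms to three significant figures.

0.217 Ω

A = π(d/2)² = π(8.0500e-04 m)² = 2.036e-06 m²
R = ρL/A = (1.77×10^-8)(25 m)/(2.036e-06 m²) = 0.217 Ω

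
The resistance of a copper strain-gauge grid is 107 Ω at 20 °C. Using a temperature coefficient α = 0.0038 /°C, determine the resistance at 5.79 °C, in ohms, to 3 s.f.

ΔT = 5.79 − 20 = -14.2 °C
R = R₀(1 + αΔT) = 107 × (1 + 0.0038×-14.2) = 107 × 0.946 = 101 Ω

101 Ω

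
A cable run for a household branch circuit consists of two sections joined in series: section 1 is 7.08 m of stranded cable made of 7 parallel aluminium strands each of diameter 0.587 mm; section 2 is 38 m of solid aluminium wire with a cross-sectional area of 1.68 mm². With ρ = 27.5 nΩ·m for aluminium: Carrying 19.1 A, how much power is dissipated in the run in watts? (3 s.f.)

264 W

ρ = 27.5 nΩ·m = 2.75×10^-8 Ω·m
Section 1: A_strand = π(2.9350e-04)² = 2.706e-07 m²; R₁ = ρL/(N·A_s) = (2.75×10^-8)(7.08)/(7×2.706e-07) = 0.1028 Ω
Section 2: A = 1.68 mm² = 1.680e-06 m²
R₂ = (2.75×10^-8)(38)/(1.680e-06) = 0.622 Ω
R = R₁ + R₂ = 0.7248 Ω
P = I²R = (19.1)² × 0.7248 = 264 W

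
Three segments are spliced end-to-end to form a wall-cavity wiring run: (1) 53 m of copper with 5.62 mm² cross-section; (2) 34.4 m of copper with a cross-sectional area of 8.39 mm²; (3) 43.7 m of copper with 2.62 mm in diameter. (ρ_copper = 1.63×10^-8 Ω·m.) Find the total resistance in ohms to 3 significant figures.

0.353 Ω

Seg 1: A = 5.62 mm² = 5.620e-06 m²
R_1 = (1.63×10^-8)(53)/(5.620e-06) = 0.1537 Ω
Seg 2: A = 8.39 mm² = 8.390e-06 m²
R_2 = (1.63×10^-8)(34.4)/(8.390e-06) = 0.06683 Ω
Seg 3: A = π(d/2)² = π(1.3100e-03 m)² = 5.391e-06 m²
R_3 = (1.63×10^-8)(43.7)/(5.391e-06) = 0.1321 Ω
R_total = R_1 + R_2 + R_3 = 0.353 Ω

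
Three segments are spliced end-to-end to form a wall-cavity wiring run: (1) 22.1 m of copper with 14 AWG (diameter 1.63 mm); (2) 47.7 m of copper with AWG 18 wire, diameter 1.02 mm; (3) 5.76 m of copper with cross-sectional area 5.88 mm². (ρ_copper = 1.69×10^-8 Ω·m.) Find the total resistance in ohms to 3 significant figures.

1.18 Ω

Seg 1: A = π(1.63/2 mm)² = π(8.1500e-04 m)² = 2.087e-06 m²
R_1 = (1.69×10^-8)(22.1)/(2.087e-06) = 0.179 Ω
Seg 2: A = π(1.02/2 mm)² = π(5.1000e-04 m)² = 8.171e-07 m²
R_2 = (1.69×10^-8)(47.7)/(8.171e-07) = 0.9865 Ω
Seg 3: A = 5.88 mm² = 5.880e-06 m²
R_3 = (1.69×10^-8)(5.76)/(5.880e-06) = 0.01656 Ω
R_total = R_1 + R_2 + R_3 = 1.18 Ω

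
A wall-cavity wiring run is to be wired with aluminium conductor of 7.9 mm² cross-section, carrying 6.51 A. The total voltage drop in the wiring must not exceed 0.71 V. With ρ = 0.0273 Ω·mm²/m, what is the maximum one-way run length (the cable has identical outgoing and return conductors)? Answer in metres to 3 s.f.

ρ = 0.0273 Ω·mm²/m = 2.73×10^-8 Ω·m
A = 7.9 mm² = 7.900e-06 m²
L_max = V_max·A/(2·ρI) = (0.71)(7.900e-06)/(2×2.73×10^-8×6.51) = 15.8 m

15.8 m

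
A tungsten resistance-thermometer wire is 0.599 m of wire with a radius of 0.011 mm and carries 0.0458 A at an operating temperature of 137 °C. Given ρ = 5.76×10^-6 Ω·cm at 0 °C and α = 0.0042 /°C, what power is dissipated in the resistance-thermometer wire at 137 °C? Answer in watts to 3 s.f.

ρ = 5.76×10^-6 Ω·cm = 5.76×10^-8 Ω·m
A = πr² = π(1.1000e-05 m)² = 3.801e-10 m²
R₍0₎ = ρL/A = (5.76×10^-8)(0.599)/(3.801e-10) = 90.76 Ω
R₍137₎ = R₍0₎(1 + αΔT) = 90.76 × (1 + 0.0042×137) = 143 Ω
P = I²R = (0.0458)² × 143 = 0.300 W

0.300 W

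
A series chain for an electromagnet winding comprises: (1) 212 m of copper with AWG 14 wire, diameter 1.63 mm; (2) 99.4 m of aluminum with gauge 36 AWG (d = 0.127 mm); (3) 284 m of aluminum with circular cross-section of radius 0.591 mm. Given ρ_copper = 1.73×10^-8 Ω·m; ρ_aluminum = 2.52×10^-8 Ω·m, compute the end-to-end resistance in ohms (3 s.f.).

206 Ω

Seg 1: A = π(1.63/2 mm)² = π(8.1500e-04 m)² = 2.087e-06 m²
R_1 = (1.73×10^-8)(212)/(2.087e-06) = 1.758 Ω
Seg 2: A = π(0.127/2 mm)² = π(6.3500e-05 m)² = 1.267e-08 m²
R_2 = (2.52×10^-8)(99.4)/(1.267e-08) = 197.7 Ω
Seg 3: A = πr² = π(5.9100e-04 m)² = 1.097e-06 m²
R_3 = (2.52×10^-8)(284)/(1.097e-06) = 6.522 Ω
R_total = R_1 + R_2 + R_3 = 206 Ω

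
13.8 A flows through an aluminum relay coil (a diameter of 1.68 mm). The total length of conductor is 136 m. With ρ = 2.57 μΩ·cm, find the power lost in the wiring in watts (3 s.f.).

ρ = 2.57 μΩ·cm = 2.57×10^-8 Ω·m
A = π(d/2)² = π(8.4000e-04 m)² = 2.217e-06 m²
R = ρL/A = (2.57×10^-8)(136)/(2.217e-06) = 1.577 Ω
P = I²R = (13.8)² × 1.577 = 300 W

300 W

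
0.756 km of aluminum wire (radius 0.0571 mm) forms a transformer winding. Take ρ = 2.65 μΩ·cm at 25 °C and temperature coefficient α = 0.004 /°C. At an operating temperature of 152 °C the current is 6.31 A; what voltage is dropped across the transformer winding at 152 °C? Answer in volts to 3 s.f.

18600 V

ρ = 2.65 μΩ·cm = 2.65×10^-8 Ω·m
A = πr² = π(5.7100e-05 m)² = 1.024e-08 m²
R₍25₎ = ρL/A = (2.65×10^-8)(756)/(1.024e-08) = 1956 Ω
R₍152₎ = R₍25₎(1 + αΔT) = 1956 × (1 + 0.004×127) = 2949 Ω
V = IR = 6.31 × 2949 = 18600 V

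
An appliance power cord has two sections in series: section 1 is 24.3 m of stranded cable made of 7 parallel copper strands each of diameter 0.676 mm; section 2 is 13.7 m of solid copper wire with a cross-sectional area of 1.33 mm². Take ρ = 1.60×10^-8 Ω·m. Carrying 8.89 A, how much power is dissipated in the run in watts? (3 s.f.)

Section 1: A_strand = π(3.3800e-04)² = 3.589e-07 m²; R₁ = ρL/(N·A_s) = (1.60×10^-8)(24.3)/(7×3.589e-07) = 0.1548 Ω
Section 2: A = 1.33 mm² = 1.330e-06 m²
R₂ = (1.60×10^-8)(13.7)/(1.330e-06) = 0.1648 Ω
R = R₁ + R₂ = 0.3196 Ω
P = I²R = (8.89)² × 0.3196 = 25.3 W

25.3 W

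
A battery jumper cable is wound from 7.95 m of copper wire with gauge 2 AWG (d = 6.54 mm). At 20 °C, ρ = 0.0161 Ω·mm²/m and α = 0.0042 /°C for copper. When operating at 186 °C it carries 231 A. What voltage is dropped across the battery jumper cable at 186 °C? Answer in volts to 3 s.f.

ρ = 0.0161 Ω·mm²/m = 1.61×10^-8 Ω·m
A = π(6.54/2 mm)² = π(3.2700e-03 m)² = 3.359e-05 m²
R₍20₎ = ρL/A = (1.61×10^-8)(7.95)/(3.359e-05) = 0.00381 Ω
R₍186₎ = R₍20₎(1 + αΔT) = 0.00381 × (1 + 0.0042×166) = 0.006467 Ω
V = IR = 231 × 0.006467 = 1.49 V

1.49 V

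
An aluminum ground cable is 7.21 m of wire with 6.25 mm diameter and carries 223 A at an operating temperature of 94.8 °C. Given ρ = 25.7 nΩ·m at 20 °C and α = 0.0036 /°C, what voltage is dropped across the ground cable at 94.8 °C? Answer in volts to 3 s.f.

1.71 V

ρ = 25.7 nΩ·m = 2.57×10^-8 Ω·m
A = π(d/2)² = π(3.1250e-03 m)² = 3.068e-05 m²
R₍20₎ = ρL/A = (2.57×10^-8)(7.21)/(3.068e-05) = 0.00604 Ω
R₍94.8₎ = R₍20₎(1 + αΔT) = 0.00604 × (1 + 0.0036×74.8) = 0.007666 Ω
V = IR = 223 × 0.007666 = 1.71 V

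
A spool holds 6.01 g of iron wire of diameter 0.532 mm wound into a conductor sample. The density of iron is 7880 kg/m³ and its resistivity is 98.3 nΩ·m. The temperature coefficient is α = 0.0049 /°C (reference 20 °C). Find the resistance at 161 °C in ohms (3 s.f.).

ρ = 98.3 nΩ·m = 9.83×10^-8 Ω·m
A = π(d/2)² = π(2.6600e-04 m)² = 2.2229e-07 m²
L = m/(density·A) = 0.00601/(7880×2.2229e-07) = 3.431 m
R = ρL/A = (9.83×10^-8)(3.431)/(2.2229e-07) = 1.517 Ω
R(161 °C) = 1.517 × (1 + 0.0049×141) = 2.57 Ω

2.57 Ω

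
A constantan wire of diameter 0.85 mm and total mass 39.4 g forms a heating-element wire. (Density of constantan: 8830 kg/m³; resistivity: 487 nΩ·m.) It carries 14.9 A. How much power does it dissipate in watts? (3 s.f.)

ρ = 487 nΩ·m = 4.87×10^-7 Ω·m
A = π(d/2)² = π(4.2500e-04 m)² = 5.6745e-07 m²
L = m/(density·A) = 0.0394/(8830×5.6745e-07) = 7.863 m
R = ρL/A = (4.87×10^-7)(7.863)/(5.6745e-07) = 6.749 Ω
P = I²R = (14.9)² × 6.749 = 1500 W

1500 W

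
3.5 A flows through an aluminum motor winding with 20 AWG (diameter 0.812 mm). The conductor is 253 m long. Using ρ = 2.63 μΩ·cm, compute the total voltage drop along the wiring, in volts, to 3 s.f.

ρ = 2.63 μΩ·cm = 2.63×10^-8 Ω·m
A = π(0.812/2 mm)² = π(4.0600e-04 m)² = 5.178e-07 m²
R = ρL/A = (2.63×10^-8)(253)/(5.178e-07) = 12.85 Ω
V = IR = 3.5 × 12.85 = 45.0 V

45.0 V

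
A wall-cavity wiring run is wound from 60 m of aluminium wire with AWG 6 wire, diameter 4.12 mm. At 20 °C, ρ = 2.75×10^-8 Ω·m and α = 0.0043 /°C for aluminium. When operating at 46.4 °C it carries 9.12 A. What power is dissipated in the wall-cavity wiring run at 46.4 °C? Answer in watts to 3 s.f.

A = π(4.12/2 mm)² = π(2.0600e-03 m)² = 1.333e-05 m²
R₍20₎ = ρL/A = (2.75×10^-8)(60)/(1.333e-05) = 0.1238 Ω
R₍46.4₎ = R₍20₎(1 + αΔT) = 0.1238 × (1 + 0.0043×26.4) = 0.1378 Ω
P = I²R = (9.12)² × 0.1378 = 11.5 W

11.5 W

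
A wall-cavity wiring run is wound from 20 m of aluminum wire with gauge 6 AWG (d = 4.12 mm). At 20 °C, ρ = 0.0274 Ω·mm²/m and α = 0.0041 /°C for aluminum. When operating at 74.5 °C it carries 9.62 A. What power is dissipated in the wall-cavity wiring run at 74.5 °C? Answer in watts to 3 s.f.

4.65 W

ρ = 0.0274 Ω·mm²/m = 2.74×10^-8 Ω·m
A = π(4.12/2 mm)² = π(2.0600e-03 m)² = 1.333e-05 m²
R₍20₎ = ρL/A = (2.74×10^-8)(20)/(1.333e-05) = 0.04111 Ω
R₍74.5₎ = R₍20₎(1 + αΔT) = 0.04111 × (1 + 0.0041×54.5) = 0.05029 Ω
P = I²R = (9.62)² × 0.05029 = 4.65 W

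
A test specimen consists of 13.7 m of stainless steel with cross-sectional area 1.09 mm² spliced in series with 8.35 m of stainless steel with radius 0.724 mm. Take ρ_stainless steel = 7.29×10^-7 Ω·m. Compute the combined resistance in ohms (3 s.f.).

Segment 1: A = 1.09 mm² = 1.090e-06 m²
R₁ = ρL/A = (7.29×10^-7)(13.7)/(1.090e-06) = 9.163 Ω
Segment 2: A = πr² = π(7.2400e-04 m)² = 1.647e-06 m²
R₂ = (7.29×10^-7)(8.35)/(1.647e-06) = 3.696 Ω
R = R₁ + R₂ = 12.9 Ω

12.9 Ω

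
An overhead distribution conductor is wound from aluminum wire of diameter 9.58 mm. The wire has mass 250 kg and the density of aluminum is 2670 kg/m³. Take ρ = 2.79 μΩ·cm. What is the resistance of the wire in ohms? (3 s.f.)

ρ = 2.79 μΩ·cm = 2.79×10^-8 Ω·m
A = π(d/2)² = π(4.7900e-03 m)² = 7.2081e-05 m²
L = m/(density·A) = 250/(2670×7.2081e-05) = 1299 m
R = ρL/A = (2.79×10^-8)(1299)/(7.2081e-05) = 0.503 Ω

0.503 Ω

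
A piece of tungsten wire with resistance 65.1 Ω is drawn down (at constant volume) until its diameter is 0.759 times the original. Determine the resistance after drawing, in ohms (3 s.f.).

196 Ω

Volume constant ⇒ L' = L/r² with r = 0.759. R' = ρL'/A' = ρ(L/r²)/(πr²d₀²/4) = R/r⁴.
R' = 3.013 × 65.1 = 196 Ω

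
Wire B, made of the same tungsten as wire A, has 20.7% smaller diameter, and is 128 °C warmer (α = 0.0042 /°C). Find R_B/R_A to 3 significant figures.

2.45

R ∝ ρL/d² with ρ ∝ (1+αΔT), so R_B/R_A = (1 − 20.7/100)⁻² × (1 + 0.0042×128)
= 1.59 × 1.538 = 2.45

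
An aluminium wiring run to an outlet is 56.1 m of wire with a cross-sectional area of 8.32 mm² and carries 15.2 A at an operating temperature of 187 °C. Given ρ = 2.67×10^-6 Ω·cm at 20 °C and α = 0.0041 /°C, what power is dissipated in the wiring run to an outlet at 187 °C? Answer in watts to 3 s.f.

70.1 W

ρ = 2.67×10^-6 Ω·cm = 2.67×10^-8 Ω·m
A = 8.32 mm² = 8.320e-06 m²
R₍20₎ = ρL/A = (2.67×10^-8)(56.1)/(8.320e-06) = 0.18 Ω
R₍187₎ = R₍20₎(1 + αΔT) = 0.18 × (1 + 0.0041×167) = 0.3033 Ω
P = I²R = (15.2)² × 0.3033 = 70.1 W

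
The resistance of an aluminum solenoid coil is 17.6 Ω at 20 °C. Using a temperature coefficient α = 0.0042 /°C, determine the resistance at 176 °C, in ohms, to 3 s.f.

29.1 Ω

ΔT = 176 − 20 = 156 °C
R = R₀(1 + αΔT) = 17.6 × (1 + 0.0042×156) = 17.6 × 1.655 = 29.1 Ω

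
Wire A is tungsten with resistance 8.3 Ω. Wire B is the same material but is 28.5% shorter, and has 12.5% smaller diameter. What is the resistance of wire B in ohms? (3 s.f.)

R ∝ L/d², so R_B/R_A = (1 − 28.5/100) × (1 − 12.5/100)⁻²
= 0.715 × 1.306 = 0.9339
R_B = 0.9339 × 8.3 = 7.75 Ω

7.75 Ω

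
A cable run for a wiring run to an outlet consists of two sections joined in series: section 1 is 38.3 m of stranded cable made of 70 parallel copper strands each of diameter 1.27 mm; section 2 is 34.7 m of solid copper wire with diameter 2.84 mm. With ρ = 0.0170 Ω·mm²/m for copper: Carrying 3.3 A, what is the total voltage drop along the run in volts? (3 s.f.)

0.332 V

ρ = 0.0170 Ω·mm²/m = 1.70×10^-8 Ω·m
Section 1: A_strand = π(6.3500e-04)² = 1.267e-06 m²; R₁ = ρL/(N·A_s) = (1.70×10^-8)(38.3)/(70×1.267e-06) = 0.007343 Ω
Section 2: A = π(d/2)² = π(1.4200e-03 m)² = 6.335e-06 m²
R₂ = (1.70×10^-8)(34.7)/(6.335e-06) = 0.09312 Ω
R = R₁ + R₂ = 0.1005 Ω
V = IR = 3.3 × 0.1005 = 0.332 V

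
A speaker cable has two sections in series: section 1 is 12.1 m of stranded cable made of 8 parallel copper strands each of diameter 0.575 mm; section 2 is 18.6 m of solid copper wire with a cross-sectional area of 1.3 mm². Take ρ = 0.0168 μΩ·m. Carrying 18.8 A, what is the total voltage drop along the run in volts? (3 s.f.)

6.36 V

ρ = 0.0168 μΩ·m = 1.68×10^-8 Ω·m
Section 1: A_strand = π(2.8750e-04)² = 2.597e-07 m²; R₁ = ρL/(N·A_s) = (1.68×10^-8)(12.1)/(8×2.597e-07) = 0.09785 Ω
Section 2: A = 1.3 mm² = 1.300e-06 m²
R₂ = (1.68×10^-8)(18.6)/(1.300e-06) = 0.2404 Ω
R = R₁ + R₂ = 0.3382 Ω
V = IR = 18.8 × 0.3382 = 6.36 V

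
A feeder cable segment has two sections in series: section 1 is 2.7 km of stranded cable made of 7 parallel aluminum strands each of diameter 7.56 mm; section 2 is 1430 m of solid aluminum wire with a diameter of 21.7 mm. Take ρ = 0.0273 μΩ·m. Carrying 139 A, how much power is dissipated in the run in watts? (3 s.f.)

6570 W

ρ = 0.0273 μΩ·m = 2.73×10^-8 Ω·m
Section 1: A_strand = π(3.7800e-03)² = 4.489e-05 m²; R₁ = ρL/(N·A_s) = (2.73×10^-8)(2700)/(7×4.489e-05) = 0.2346 Ω
Section 2: A = π(d/2)² = π(1.0850e-02 m)² = 3.698e-04 m²
R₂ = (2.73×10^-8)(1430)/(3.698e-04) = 0.1056 Ω
R = R₁ + R₂ = 0.3401 Ω
P = I²R = (139)² × 0.3401 = 6570 W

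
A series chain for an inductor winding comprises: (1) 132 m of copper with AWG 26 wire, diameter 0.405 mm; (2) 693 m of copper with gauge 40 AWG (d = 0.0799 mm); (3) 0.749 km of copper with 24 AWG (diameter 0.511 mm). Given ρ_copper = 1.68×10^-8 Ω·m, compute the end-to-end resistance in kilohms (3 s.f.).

Seg 1: A = π(0.405/2 mm)² = π(2.0250e-04 m)² = 1.288e-07 m²
R_1 = (1.68×10^-8)(132)/(1.288e-07) = 17.21 Ω
Seg 2: A = π(0.0799/2 mm)² = π(3.9950e-05 m)² = 5.014e-09 m²
R_2 = (1.68×10^-8)(693)/(5.014e-09) = 2322 Ω
Seg 3: A = π(0.511/2 mm)² = π(2.5550e-04 m)² = 2.051e-07 m²
R_3 = (1.68×10^-8)(749)/(2.051e-07) = 61.36 Ω
R_total = R_1 + R_2 + R_3 = 2.40 kΩ

2.40 kΩ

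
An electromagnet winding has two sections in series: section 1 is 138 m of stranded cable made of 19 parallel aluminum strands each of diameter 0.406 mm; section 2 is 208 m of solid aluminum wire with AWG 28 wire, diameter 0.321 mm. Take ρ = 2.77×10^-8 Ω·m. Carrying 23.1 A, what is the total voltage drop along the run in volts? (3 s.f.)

Section 1: A_strand = π(2.0300e-04)² = 1.295e-07 m²; R₁ = ρL/(N·A_s) = (2.77×10^-8)(138)/(19×1.295e-07) = 1.554 Ω
Section 2: A = π(0.321/2 mm)² = π(1.6050e-04 m)² = 8.093e-08 m²
R₂ = (2.77×10^-8)(208)/(8.093e-08) = 71.19 Ω
R = R₁ + R₂ = 72.75 Ω
V = IR = 23.1 × 72.75 = 1680 V

1680 V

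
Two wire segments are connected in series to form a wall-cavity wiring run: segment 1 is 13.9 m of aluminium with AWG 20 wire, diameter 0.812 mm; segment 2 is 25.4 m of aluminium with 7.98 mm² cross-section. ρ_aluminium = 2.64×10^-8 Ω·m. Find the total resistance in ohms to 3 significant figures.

Segment 1: A = π(0.812/2 mm)² = π(4.0600e-04 m)² = 5.178e-07 m²
R₁ = ρL/A = (2.64×10^-8)(13.9)/(5.178e-07) = 0.7086 Ω
Segment 2: A = 7.98 mm² = 7.980e-06 m²
R₂ = (2.64×10^-8)(25.4)/(7.980e-06) = 0.08403 Ω
R = R₁ + R₂ = 0.793 Ω

0.793 Ω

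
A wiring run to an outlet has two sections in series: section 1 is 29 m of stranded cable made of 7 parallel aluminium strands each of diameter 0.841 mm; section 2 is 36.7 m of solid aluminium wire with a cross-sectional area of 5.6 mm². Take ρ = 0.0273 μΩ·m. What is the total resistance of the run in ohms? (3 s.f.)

0.383 Ω

ρ = 0.0273 μΩ·m = 2.73×10^-8 Ω·m
Section 1: A_strand = π(4.2050e-04)² = 5.555e-07 m²; R₁ = ρL/(N·A_s) = (2.73×10^-8)(29)/(7×5.555e-07) = 0.2036 Ω
Section 2: A = 5.6 mm² = 5.600e-06 m²
R₂ = (2.73×10^-8)(36.7)/(5.600e-06) = 0.1789 Ω
R = R₁ + R₂ = 0.383 Ω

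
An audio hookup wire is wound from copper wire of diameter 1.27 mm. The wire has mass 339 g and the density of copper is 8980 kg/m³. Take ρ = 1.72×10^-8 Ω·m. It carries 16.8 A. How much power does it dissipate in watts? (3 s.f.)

A = π(d/2)² = π(6.3500e-04 m)² = 1.2668e-06 m²
L = m/(density·A) = 0.339/(8980×1.2668e-06) = 29.8 m
R = ρL/A = (1.72×10^-8)(29.8)/(1.2668e-06) = 0.4046 Ω
P = I²R = (16.8)² × 0.4046 = 114 W

114 W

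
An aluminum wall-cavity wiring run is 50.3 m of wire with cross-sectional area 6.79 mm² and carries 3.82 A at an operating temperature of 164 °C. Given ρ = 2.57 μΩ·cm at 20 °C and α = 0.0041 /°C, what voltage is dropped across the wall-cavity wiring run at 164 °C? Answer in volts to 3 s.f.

1.16 V

ρ = 2.57 μΩ·cm = 2.57×10^-8 Ω·m
A = 6.79 mm² = 6.790e-06 m²
R₍20₎ = ρL/A = (2.57×10^-8)(50.3)/(6.790e-06) = 0.1904 Ω
R₍164₎ = R₍20₎(1 + αΔT) = 0.1904 × (1 + 0.0041×144) = 0.3028 Ω
V = IR = 3.82 × 0.3028 = 1.16 V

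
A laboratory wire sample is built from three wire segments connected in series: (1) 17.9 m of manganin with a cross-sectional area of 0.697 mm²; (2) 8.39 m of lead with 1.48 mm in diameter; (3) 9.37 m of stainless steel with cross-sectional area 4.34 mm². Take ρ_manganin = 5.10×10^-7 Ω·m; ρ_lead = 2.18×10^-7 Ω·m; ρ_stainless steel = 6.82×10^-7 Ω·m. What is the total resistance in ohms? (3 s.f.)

15.6 Ω

Seg 1: A = 0.697 mm² = 6.970e-07 m²
R_1 = (5.10×10^-7)(17.9)/(6.970e-07) = 13.1 Ω
Seg 2: A = π(d/2)² = π(7.4000e-04 m)² = 1.720e-06 m²
R_2 = (2.18×10^-7)(8.39)/(1.720e-06) = 1.063 Ω
Seg 3: A = 4.34 mm² = 4.340e-06 m²
R_3 = (6.82×10^-7)(9.37)/(4.340e-06) = 1.472 Ω
R_total = R_1 + R_2 + R_3 = 15.6 Ω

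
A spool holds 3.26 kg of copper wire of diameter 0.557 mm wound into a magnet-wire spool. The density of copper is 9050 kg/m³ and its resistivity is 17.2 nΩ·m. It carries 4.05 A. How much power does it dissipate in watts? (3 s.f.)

ρ = 17.2 nΩ·m = 1.72×10^-8 Ω·m
A = π(d/2)² = π(2.7850e-04 m)² = 2.4367e-07 m²
L = m/(density·A) = 3.26/(9050×2.4367e-07) = 1478 m
R = ρL/A = (1.72×10^-8)(1478)/(2.4367e-07) = 104.4 Ω
P = I²R = (4.05)² × 104.4 = 1710 W

1710 W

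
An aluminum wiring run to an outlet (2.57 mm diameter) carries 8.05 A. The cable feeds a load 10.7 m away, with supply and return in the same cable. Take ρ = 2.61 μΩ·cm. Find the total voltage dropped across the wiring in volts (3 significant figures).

ρ = 2.61 μΩ·cm = 2.61×10^-8 Ω·m
A = π(d/2)² = π(1.2850e-03 m)² = 5.187e-06 m²
Total conductor length (both ways) L = 2 × 10.7 = 21.4 m
R = ρL/A = (2.61×10^-8)(21.4)/(5.187e-06) = 0.1077 Ω
V = IR = 8.05 × 0.1077 = 0.867 V

0.867 V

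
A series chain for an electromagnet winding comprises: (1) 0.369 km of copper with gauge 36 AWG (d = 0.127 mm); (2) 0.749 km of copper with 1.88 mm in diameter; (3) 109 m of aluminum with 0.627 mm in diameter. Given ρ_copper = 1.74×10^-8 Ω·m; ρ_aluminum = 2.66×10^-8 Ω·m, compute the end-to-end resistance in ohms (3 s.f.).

521 Ω

Seg 1: A = π(0.127/2 mm)² = π(6.3500e-05 m)² = 1.267e-08 m²
R_1 = (1.74×10^-8)(369)/(1.267e-08) = 506.8 Ω
Seg 2: A = π(d/2)² = π(9.4000e-04 m)² = 2.776e-06 m²
R_2 = (1.74×10^-8)(749)/(2.776e-06) = 4.695 Ω
Seg 3: A = π(d/2)² = π(3.1350e-04 m)² = 3.088e-07 m²
R_3 = (2.66×10^-8)(109)/(3.088e-07) = 9.39 Ω
R_total = R_1 + R_2 + R_3 = 521 Ω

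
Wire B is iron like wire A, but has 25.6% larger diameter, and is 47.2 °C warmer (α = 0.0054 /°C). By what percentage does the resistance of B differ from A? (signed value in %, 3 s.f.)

R ∝ ρL/d² with ρ ∝ (1+αΔT), so R_B/R_A = (1 + 25.6/100)⁻² × (1 + 0.0054×47.2)
= 0.6339 × 1.255 = 0.7955
(R_B − R_A)/R_A = 0.7955 − 1 = -20.5%

-20.5%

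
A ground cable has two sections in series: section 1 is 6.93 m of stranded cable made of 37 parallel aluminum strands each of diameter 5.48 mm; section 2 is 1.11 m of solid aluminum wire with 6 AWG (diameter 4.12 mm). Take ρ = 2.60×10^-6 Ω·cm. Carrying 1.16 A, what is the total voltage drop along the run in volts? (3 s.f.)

0.00275 V

ρ = 2.60×10^-6 Ω·cm = 2.60×10^-8 Ω·m
Section 1: A_strand = π(2.7400e-03)² = 2.359e-05 m²; R₁ = ρL/(N·A_s) = (2.60×10^-8)(6.93)/(37×2.359e-05) = 2.065×10^-4 Ω
Section 2: A = π(4.12/2 mm)² = π(2.0600e-03 m)² = 1.333e-05 m²
R₂ = (2.60×10^-8)(1.11)/(1.333e-05) = 0.002165 Ω
R = R₁ + R₂ = 0.002371 Ω
V = IR = 1.16 × 0.002371 = 0.00275 V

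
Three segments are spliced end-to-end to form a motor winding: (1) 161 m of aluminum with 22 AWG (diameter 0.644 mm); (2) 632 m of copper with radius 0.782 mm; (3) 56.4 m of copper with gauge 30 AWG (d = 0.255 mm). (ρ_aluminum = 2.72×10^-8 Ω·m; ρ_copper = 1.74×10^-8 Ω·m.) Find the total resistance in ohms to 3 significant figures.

38.4 Ω

Seg 1: A = π(0.644/2 mm)² = π(3.2200e-04 m)² = 3.257e-07 m²
R_1 = (2.72×10^-8)(161)/(3.257e-07) = 13.44 Ω
Seg 2: A = πr² = π(7.8200e-04 m)² = 1.921e-06 m²
R_2 = (1.74×10^-8)(632)/(1.921e-06) = 5.724 Ω
Seg 3: A = π(0.255/2 mm)² = π(1.2750e-04 m)² = 5.107e-08 m²
R_3 = (1.74×10^-8)(56.4)/(5.107e-08) = 19.22 Ω
R_total = R_1 + R_2 + R_3 = 38.4 Ω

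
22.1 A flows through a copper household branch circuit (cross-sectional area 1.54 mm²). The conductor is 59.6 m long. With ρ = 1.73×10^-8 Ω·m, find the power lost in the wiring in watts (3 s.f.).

A = 1.54 mm² = 1.540e-06 m²
R = ρL/A = (1.73×10^-8)(59.6)/(1.540e-06) = 0.6695 Ω
P = I²R = (22.1)² × 0.6695 = 327 W

327 W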